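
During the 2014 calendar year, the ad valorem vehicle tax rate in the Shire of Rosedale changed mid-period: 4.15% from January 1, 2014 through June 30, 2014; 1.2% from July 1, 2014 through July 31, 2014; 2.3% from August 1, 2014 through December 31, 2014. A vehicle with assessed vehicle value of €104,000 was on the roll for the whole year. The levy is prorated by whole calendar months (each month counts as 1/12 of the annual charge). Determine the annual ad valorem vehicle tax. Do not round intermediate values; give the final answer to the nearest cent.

January 1 – June 30, 2014: 6 months at 4.15% → €104,000 × 4.15% × 6/12 = €2,158.0000
July 1 – July 31, 2014: 1 month at 1.2% → €104,000 × 1.2% × 1/12 = €104.0000
August 1 – December 31, 2014: 5 months at 2.3% → €104,000 × 2.3% × 5/12 = €996.6667
Total = €3,258.6667

€3,258.67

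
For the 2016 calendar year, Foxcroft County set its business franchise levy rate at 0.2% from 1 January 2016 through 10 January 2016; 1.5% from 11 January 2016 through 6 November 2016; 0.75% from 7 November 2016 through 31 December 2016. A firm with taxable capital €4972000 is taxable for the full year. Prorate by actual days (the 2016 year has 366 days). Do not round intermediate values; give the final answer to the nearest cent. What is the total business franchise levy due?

€67210.30

1 January – 10 January 2016: 10 days at 0.2% → €4972000 × 0.2% × 10/366 = €271.6940
11 January – 6 November 2016: 301 days at 1.5% → €4972000 × 1.5% × 301/366 = €61334.9180
7 November – 31 December 2016: 55 days at 0.75% → €4972000 × 0.75% × 55/366 = €5603.6885
Total = €67210.3005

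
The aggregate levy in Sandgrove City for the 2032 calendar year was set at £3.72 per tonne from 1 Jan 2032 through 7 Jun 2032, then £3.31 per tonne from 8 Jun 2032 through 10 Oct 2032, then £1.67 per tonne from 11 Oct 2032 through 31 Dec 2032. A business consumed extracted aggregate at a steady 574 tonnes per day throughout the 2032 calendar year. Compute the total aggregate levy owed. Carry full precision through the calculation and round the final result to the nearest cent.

1 Jan – 7 Jun 2032: 159 days × 574 tonnes/day = 91,266 tonnes at £3.72/tonne → £339,509.52
8 Jun – 10 Oct 2032: 125 days × 574 tonnes/day = 71,750 tonnes at £3.31/tonne → £237,492.50
11 Oct – 31 Dec 2032: 82 days × 574 tonnes/day = 47,068 tonnes at £1.67/tonne → £78,603.56

£655,605.58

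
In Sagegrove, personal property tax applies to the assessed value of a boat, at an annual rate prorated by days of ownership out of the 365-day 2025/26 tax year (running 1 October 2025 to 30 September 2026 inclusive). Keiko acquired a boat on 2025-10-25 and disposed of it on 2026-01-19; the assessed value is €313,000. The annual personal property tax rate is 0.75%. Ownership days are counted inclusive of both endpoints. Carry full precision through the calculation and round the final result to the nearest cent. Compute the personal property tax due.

€559.54

Days held (2025-10-25 to 2026-01-19): 87 out of 365
Tax = €313,000 × 0.75% × 87/365 = €559.5411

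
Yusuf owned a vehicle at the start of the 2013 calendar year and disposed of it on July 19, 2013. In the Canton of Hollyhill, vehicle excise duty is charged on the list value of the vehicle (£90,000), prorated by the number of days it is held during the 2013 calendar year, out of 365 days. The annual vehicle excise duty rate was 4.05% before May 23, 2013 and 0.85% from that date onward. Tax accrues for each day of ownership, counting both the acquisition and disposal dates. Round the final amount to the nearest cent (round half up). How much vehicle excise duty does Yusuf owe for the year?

January 1 – May 22, 2013: 142 days at 4.05% → £90,000 × 4.05% × 142/365 = £1,418.0548
May 23 – July 19, 2013: 58 days at 0.85% → £90,000 × 0.85% × 58/365 = £121.5616
Total = £1,539.6164

£1,539.62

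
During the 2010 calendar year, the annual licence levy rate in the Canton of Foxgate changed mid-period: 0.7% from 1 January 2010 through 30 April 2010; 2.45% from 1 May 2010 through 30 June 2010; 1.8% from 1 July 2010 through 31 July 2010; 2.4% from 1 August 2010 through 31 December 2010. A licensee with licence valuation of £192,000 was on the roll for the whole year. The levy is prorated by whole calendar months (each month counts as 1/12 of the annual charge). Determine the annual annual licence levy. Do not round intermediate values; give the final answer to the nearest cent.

£3,440.00

1 January – 30 April 2010: 4 months at 0.7% → £192,000 × 0.7% × 4/12 = £448.0000
1 May – 30 June 2010: 2 months at 2.45% → £192,000 × 2.45% × 2/12 = £784.0000
1 July – 31 July 2010: 1 month at 1.8% → £192,000 × 1.8% × 1/12 = £288.0000
1 August – 31 December 2010: 5 months at 2.4% → £192,000 × 2.4% × 5/12 = £1,920.0000
Total = £3,440.0000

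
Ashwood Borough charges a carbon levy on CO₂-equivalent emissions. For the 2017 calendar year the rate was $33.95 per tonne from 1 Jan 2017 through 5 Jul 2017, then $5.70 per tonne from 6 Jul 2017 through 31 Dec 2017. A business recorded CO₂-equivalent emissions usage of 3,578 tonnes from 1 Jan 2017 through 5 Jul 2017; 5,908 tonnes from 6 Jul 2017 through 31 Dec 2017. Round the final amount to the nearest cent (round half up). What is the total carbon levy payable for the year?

$155,148.70

1 Jan – 5 Jul 2017: 3,578 tonnes at $33.95/tonne → $121,473.10
6 Jul – 31 Dec 2017: 5,908 tonnes at $5.70/tonne → $33,675.60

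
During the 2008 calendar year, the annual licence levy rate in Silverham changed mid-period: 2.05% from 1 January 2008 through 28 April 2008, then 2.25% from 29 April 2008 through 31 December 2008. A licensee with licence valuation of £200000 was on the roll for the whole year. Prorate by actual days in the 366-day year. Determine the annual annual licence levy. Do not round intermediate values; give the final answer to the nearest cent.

1 January – 28 April 2008: 119 days at 2.05% → £200000 × 2.05% × 119/366 = £1333.0601
29 April – 31 December 2008: 247 days at 2.25% → £200000 × 2.25% × 247/366 = £3036.8852
Total = £4369.9454

£4369.95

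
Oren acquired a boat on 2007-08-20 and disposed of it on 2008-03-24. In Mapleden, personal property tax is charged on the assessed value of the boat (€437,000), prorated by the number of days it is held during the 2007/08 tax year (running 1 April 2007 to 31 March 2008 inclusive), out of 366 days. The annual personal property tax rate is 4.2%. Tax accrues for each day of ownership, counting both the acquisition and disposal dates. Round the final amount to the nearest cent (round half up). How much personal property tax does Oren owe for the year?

Days held (2007-08-20 to 2008-03-24): 218 out of 366
Tax = €437,000 × 4.2% × 218/366 = €10,932.1639

€10,932.16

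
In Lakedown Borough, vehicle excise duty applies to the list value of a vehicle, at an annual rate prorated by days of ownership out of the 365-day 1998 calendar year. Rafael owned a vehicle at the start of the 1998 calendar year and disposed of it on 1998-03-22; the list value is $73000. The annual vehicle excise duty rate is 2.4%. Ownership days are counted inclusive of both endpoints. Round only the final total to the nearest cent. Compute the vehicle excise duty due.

$388.80

Days held (1998-01-01 to 1998-03-22): 81 out of 365
Tax = $73000 × 2.4% × 81/365 = $388.8000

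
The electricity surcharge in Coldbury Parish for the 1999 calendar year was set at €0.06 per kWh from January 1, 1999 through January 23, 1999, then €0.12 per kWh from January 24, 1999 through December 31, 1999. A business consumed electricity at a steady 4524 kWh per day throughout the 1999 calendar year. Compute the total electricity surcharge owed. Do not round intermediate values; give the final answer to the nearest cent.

January 1 – January 23, 1999: 23 days × 4524 kWh/day = 104,052 kWh at €0.06/kWh → €6243.12
January 24 – December 31, 1999: 342 days × 4524 kWh/day = 1,547,208 kWh at €0.12/kWh → €185664.96

€191908.08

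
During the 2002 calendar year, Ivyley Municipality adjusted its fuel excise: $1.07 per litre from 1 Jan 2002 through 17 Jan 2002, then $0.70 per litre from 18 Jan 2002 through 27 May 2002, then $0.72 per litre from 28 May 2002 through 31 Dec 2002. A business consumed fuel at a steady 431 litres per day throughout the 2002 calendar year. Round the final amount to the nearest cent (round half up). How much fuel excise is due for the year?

1 Jan – 17 Jan 2002: 17 days × 431 litres/day = 7,327 litres at $1.07/litre → $7,839.89
18 Jan – 27 May 2002: 130 days × 431 litres/day = 56,030 litres at $0.70/litre → $39,221.00
28 May – 31 Dec 2002: 218 days × 431 litres/day = 93,958 litres at $0.72/litre → $67,649.76

$114,710.65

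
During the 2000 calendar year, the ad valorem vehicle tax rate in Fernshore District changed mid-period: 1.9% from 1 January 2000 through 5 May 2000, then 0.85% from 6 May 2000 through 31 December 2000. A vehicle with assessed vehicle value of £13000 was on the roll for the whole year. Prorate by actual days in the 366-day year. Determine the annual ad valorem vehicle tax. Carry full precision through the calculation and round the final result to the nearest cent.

£157.49

1 January – 5 May 2000: 126 days at 1.9% → £13000 × 1.9% × 126/366 = £85.0328
6 May – 31 December 2000: 240 days at 0.85% → £13000 × 0.85% × 240/366 = £72.4590
Total = £157.4918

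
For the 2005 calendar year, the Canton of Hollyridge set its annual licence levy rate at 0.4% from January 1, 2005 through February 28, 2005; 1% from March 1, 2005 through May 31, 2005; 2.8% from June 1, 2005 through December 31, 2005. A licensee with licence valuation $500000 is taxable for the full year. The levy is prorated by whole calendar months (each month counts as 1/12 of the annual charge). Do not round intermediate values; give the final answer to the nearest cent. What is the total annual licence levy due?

January 1 – February 28, 2005: 2 months at 0.4% → $500000 × 0.4% × 2/12 = $333.3333
March 1 – May 31, 2005: 3 months at 1% → $500000 × 1% × 3/12 = $1250.0000
June 1 – December 31, 2005: 7 months at 2.8% → $500000 × 2.8% × 7/12 = $8166.6667
Total = $9750.0000

$9750.00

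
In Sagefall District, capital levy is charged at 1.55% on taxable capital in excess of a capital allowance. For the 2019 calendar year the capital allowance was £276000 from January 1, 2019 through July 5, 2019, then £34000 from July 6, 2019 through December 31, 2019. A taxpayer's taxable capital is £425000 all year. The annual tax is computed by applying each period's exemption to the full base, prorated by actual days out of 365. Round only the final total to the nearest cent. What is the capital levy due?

January 1 – July 5, 2019: 186 days, exemption £276000 → (£425000 − £276000) × 1.55% × 186/365 = £1176.8959
July 6 – December 31, 2019: 179 days, exemption £34000 → (£425000 − £34000) × 1.55% × 179/365 = £2972.1356
Total = £4149.0315

£4149.03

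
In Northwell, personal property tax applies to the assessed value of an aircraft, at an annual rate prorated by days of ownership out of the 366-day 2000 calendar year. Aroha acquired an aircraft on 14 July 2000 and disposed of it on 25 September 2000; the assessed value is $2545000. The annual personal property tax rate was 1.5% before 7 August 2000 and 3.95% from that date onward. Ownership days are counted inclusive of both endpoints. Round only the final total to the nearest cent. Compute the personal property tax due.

14 July – 6 August 2000: 24 days at 1.5% → $2545000 × 1.5% × 24/366 = $2503.2787
7 August – 25 September 2000: 50 days at 3.95% → $2545000 × 3.95% × 50/366 = $13733.2650
Total = $16236.5437

$16236.54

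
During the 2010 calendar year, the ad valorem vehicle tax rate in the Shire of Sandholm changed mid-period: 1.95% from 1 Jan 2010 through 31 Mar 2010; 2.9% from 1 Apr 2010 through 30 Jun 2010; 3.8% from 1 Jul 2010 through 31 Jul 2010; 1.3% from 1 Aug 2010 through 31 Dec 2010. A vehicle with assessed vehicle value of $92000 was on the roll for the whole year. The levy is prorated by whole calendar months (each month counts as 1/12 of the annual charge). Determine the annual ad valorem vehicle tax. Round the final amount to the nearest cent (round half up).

1 Jan – 31 Mar 2010: 3 months at 1.95% → $92000 × 1.95% × 3/12 = $448.5000
1 Apr – 30 Jun 2010: 3 months at 2.9% → $92000 × 2.9% × 3/12 = $667.0000
1 Jul – 31 Jul 2010: 1 month at 3.8% → $92000 × 3.8% × 1/12 = $291.3333
1 Aug – 31 Dec 2010: 5 months at 1.3% → $92000 × 1.3% × 5/12 = $498.3333
Total = $1905.1667

$1905.17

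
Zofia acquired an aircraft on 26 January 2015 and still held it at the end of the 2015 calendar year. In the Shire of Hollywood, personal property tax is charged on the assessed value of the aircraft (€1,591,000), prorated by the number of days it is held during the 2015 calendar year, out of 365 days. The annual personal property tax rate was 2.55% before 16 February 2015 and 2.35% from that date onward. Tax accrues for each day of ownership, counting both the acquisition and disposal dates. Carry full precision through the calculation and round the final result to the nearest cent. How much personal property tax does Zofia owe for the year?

26 January – 15 February 2015: 21 days at 2.55% → €1,591,000 × 2.55% × 21/365 = €2,334.1932
16 February – 31 December 2015: 319 days at 2.35% → €1,591,000 × 2.35% × 319/365 = €32,676.5247
Total = €35,010.7178

€35,010.72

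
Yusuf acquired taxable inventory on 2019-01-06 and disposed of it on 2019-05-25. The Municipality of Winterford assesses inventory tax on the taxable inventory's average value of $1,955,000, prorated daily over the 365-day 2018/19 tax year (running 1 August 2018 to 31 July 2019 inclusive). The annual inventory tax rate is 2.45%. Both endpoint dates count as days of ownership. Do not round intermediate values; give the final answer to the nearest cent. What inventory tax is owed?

$18,371.64

Days held (2019-01-06 to 2019-05-25): 140 out of 365
Tax = $1,955,000 × 2.45% × 140/365 = $18,371.6438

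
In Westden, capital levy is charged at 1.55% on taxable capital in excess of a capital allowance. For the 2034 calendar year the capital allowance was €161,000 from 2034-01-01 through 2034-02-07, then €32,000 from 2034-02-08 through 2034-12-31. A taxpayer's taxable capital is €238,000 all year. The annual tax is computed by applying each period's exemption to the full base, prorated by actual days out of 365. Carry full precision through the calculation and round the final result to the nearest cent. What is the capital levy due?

2034-01-01 to 2034-02-07: 38 days, exemption €161,000 → (€238,000 − €161,000) × 1.55% × 38/365 = €124.2548
2034-02-08 to 2034-12-31: 327 days, exemption €32,000 → (€238,000 − €32,000) × 1.55% × 327/365 = €2,860.5781
Total = €2,984.8329

€2,984.83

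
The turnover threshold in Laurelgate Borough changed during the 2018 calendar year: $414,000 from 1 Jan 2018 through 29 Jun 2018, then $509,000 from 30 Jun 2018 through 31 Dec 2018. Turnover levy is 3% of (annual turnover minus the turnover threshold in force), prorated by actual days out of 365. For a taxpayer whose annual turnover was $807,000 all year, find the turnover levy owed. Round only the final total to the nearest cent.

1 Jan – 29 Jun 2018: 180 days, exemption $414,000 → ($807,000 − $414,000) × 3% × 180/365 = $5,814.2466
30 Jun – 31 Dec 2018: 185 days, exemption $509,000 → ($807,000 − $509,000) × 3% × 185/365 = $4,531.2329
Total = $10,345.4795

$10,345.48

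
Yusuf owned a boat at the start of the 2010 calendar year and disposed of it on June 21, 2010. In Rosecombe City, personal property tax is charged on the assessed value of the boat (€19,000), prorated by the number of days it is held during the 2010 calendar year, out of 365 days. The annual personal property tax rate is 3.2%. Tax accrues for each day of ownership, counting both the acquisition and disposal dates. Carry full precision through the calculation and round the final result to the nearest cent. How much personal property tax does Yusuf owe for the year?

€286.51

Days held (January 1 – June 21, 2010): 172 out of 365
Tax = €19,000 × 3.2% × 172/365 = €286.5096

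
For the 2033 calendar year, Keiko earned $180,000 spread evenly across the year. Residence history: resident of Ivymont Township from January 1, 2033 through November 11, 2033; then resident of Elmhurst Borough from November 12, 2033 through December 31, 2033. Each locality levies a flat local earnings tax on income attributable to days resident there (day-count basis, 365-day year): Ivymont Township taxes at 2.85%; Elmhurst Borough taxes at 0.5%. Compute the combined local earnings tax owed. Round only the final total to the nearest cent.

Ivymont Township, January 1 – November 11, 2033: 315 days → $180,000 × 2.85% × 315/365 = $4,427.2603
Elmhurst Borough, November 12 – December 31, 2033: 50 days → $180,000 × 0.5% × 50/365 = $123.2877
Total = $4,550.5479

$4,550.55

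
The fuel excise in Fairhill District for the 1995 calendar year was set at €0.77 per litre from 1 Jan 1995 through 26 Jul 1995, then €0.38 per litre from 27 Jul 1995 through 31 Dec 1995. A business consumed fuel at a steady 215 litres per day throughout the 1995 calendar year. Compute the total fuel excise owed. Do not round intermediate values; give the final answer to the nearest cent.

€47,177.45

1 Jan – 26 Jul 1995: 207 days × 215 litres/day = 44,505 litres at €0.77/litre → €34,268.85
27 Jul – 31 Dec 1995: 158 days × 215 litres/day = 33,970 litres at €0.38/litre → €12,908.60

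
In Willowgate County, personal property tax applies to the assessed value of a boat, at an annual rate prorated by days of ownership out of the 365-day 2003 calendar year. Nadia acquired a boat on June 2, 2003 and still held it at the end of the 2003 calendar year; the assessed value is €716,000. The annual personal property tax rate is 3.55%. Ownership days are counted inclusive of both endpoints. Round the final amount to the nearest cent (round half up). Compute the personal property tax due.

Days held (June 2 – December 31, 2003): 213 out of 365
Tax = €716,000 × 3.55% × 213/365 = €14,832.9699

€14,832.97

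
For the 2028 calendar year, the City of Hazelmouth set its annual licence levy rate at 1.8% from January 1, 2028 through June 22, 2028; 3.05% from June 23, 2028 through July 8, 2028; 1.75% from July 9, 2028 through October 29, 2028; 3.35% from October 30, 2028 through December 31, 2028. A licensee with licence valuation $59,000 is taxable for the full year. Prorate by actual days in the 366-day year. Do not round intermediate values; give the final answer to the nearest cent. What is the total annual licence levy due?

$1,242.55

January 1 – June 22, 2028: 174 days at 1.8% → $59,000 × 1.8% × 174/366 = $504.8852
June 23 – July 8, 2028: 16 days at 3.05% → $59,000 × 3.05% × 16/366 = $78.6667
July 9 – October 29, 2028: 113 days at 1.75% → $59,000 × 1.75% × 113/366 = $318.7773
October 30 – December 31, 2028: 63 days at 3.35% → $59,000 × 3.35% × 63/366 = $340.2172
Total = $1,242.5464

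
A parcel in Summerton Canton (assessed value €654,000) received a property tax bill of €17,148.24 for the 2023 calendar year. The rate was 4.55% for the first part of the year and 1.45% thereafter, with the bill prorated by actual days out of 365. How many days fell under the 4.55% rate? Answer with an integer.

138 days

Let d = days at the first rate; then 365 − d days at the second rate.
€654,000 × [4.55%·d + 1.45%·(365−d)] / 365 = €17,148.24
Solving gives d = 138, so the new rate took effect on May 19, 2023.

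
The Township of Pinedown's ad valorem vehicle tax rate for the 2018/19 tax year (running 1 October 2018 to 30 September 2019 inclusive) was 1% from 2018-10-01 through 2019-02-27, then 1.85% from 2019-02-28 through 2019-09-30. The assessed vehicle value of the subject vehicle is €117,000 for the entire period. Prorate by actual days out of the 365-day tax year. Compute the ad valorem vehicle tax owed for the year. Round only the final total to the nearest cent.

€1,755.80

2018-10-01 to 2019-02-27: 150 days at 1% → €117,000 × 1% × 150/365 = €480.8219
2019-02-28 to 2019-09-30: 215 days at 1.85% → €117,000 × 1.85% × 215/365 = €1,274.9795
Total = €1,755.8014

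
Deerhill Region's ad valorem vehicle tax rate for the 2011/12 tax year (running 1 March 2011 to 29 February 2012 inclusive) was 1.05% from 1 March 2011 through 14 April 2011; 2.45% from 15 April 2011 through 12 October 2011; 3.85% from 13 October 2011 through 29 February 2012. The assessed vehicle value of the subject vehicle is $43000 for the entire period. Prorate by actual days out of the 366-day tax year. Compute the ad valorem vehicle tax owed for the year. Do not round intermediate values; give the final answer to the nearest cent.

1 March – 14 April 2011: 45 days at 1.05% → $43000 × 1.05% × 45/366 = $55.5123
15 April – 12 October 2011: 181 days at 2.45% → $43000 × 2.45% × 181/366 = $520.9932
13 October 2011 – 29 February 2012: 140 days at 3.85% → $43000 × 3.85% × 140/366 = $633.2514
Total = $1209.7568

$1209.76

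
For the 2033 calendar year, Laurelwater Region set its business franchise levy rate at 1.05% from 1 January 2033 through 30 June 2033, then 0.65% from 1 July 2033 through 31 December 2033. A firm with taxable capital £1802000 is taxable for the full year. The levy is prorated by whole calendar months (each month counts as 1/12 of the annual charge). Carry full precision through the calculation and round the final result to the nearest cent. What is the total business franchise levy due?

1 January – 30 June 2033: 6 months at 1.05% → £1802000 × 1.05% × 6/12 = £9460.5000
1 July – 31 December 2033: 6 months at 0.65% → £1802000 × 0.65% × 6/12 = £5856.5000
Total = £15317.0000

£15317.00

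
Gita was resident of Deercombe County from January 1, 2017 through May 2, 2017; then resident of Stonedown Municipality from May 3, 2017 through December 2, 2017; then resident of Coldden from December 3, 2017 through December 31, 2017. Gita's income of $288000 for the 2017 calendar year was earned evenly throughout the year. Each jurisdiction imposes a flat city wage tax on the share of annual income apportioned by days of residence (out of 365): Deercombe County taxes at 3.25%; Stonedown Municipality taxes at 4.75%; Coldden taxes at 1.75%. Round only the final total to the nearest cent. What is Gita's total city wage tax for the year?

Deercombe County, January 1 – May 2, 2017: 122 days → $288000 × 3.25% × 122/365 = $3128.5479
Stonedown Municipality, May 3 – December 2, 2017: 214 days → $288000 × 4.75% × 214/365 = $8020.6027
Coldden, December 3 – December 31, 2017: 29 days → $288000 × 1.75% × 29/365 = $400.4384
Total = $11549.5890

$11549.59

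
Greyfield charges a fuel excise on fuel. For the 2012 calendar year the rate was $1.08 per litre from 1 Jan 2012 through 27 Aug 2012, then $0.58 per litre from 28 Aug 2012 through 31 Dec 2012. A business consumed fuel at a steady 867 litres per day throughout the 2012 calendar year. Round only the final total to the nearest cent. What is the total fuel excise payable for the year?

1 Jan – 27 Aug 2012: 240 days × 867 litres/day = 208,080 litres at $1.08/litre → $224,726.40
28 Aug – 31 Dec 2012: 126 days × 867 litres/day = 109,242 litres at $0.58/litre → $63,360.36

$288,086.76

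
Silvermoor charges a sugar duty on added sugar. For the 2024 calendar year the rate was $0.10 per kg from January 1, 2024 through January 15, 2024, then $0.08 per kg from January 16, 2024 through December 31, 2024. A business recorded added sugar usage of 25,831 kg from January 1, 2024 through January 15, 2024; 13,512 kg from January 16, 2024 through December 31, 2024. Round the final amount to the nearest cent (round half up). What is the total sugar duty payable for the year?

January 1 – January 15, 2024: 25,831 kg at $0.10/kg → $2583.10
January 16 – December 31, 2024: 13,512 kg at $0.08/kg → $1080.96

$3664.06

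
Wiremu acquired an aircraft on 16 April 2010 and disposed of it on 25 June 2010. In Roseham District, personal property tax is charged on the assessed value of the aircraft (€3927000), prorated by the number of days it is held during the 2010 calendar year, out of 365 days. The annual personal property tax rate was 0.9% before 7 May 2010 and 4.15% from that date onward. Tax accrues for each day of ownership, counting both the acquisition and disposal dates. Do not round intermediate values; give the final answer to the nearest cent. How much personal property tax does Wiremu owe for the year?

€24358.16

16 April – 6 May 2010: 21 days at 0.9% → €3927000 × 0.9% × 21/365 = €2033.4329
7 May – 25 June 2010: 50 days at 4.15% → €3927000 × 4.15% × 50/365 = €22324.7260
Total = €24358.1589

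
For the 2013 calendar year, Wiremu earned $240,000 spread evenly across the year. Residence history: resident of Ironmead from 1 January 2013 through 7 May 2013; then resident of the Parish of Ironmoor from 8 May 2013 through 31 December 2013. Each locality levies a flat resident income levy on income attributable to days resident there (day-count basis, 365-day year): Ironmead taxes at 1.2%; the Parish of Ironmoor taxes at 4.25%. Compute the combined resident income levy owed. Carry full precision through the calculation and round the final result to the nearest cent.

Ironmead, 1 January – 7 May 2013: 127 days → $240,000 × 1.2% × 127/365 = $1,002.0822
The Parish of Ironmoor, 8 May – 31 December 2013: 238 days → $240,000 × 4.25% × 238/365 = $6,650.9589
Total = $7,653.0411

$7,653.04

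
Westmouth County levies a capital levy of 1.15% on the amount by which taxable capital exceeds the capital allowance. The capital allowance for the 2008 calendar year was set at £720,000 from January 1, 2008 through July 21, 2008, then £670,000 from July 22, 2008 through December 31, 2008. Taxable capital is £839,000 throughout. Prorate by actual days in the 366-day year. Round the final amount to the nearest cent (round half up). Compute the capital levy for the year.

£1,624.58

January 1 – July 21, 2008: 203 days, exemption £720,000 → (£839,000 − £720,000) × 1.15% × 203/366 = £759.0314
July 22 – December 31, 2008: 163 days, exemption £670,000 → (£839,000 − £670,000) × 1.15% × 163/366 = £865.5478
Total = £1,624.5792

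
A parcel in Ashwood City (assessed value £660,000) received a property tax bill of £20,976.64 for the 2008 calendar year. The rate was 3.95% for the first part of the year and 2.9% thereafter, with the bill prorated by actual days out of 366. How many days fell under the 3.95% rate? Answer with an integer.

Let d = days at the first rate; then 366 − d days at the second rate.
£660,000 × [3.95%·d + 2.9%·(366−d)] / 366 = £20,976.64
Solving gives d = 97, so the new rate took effect on April 7, 2008.

97 days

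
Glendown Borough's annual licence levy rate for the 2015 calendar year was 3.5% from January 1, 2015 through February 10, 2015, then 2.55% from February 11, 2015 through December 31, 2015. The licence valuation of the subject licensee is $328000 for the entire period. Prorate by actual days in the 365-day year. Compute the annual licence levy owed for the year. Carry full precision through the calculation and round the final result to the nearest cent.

$8714.02

January 1 – February 10, 2015: 41 days at 3.5% → $328000 × 3.5% × 41/365 = $1289.5342
February 11 – December 31, 2015: 324 days at 2.55% → $328000 × 2.55% × 324/365 = $7424.4822
Total = $8714.0164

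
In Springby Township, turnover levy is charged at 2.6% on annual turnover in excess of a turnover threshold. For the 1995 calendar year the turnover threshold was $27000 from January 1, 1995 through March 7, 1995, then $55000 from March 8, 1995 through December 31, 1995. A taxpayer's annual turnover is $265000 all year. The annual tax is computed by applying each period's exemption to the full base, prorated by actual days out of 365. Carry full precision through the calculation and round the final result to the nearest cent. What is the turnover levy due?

January 1 – March 7, 1995: 66 days, exemption $27000 → ($265000 − $27000) × 2.6% × 66/365 = $1118.9260
March 8 – December 31, 1995: 299 days, exemption $55000 → ($265000 − $55000) × 2.6% × 299/365 = $4472.7123
Total = $5591.6384

$5591.64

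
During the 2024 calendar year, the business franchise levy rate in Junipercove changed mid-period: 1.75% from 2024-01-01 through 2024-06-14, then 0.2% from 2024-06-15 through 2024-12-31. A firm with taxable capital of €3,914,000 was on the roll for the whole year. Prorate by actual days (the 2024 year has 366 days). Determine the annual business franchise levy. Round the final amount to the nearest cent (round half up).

€35,343.63

2024-01-01 to 2024-06-14: 166 days at 1.75% → €3,914,000 × 1.75% × 166/366 = €31,066.0383
2024-06-15 to 2024-12-31: 200 days at 0.2% → €3,914,000 × 0.2% × 200/366 = €4,277.5956
Total = €35,343.6339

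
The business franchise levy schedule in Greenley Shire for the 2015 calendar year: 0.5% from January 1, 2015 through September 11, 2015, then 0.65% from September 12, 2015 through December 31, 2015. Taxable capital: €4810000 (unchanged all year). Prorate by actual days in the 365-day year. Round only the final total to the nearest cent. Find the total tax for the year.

January 1 – September 11, 2015: 254 days at 0.5% → €4810000 × 0.5% × 254/365 = €16736.1644
September 12 – December 31, 2015: 111 days at 0.65% → €4810000 × 0.65% × 111/365 = €9507.9863
Total = €26244.1507

€26244.15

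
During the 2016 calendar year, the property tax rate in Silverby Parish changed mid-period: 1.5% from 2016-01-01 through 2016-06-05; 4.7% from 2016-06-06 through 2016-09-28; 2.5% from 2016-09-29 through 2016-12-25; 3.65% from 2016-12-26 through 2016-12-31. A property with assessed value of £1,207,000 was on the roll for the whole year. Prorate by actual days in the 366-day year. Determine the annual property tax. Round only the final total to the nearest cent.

£33,568.45

2016-01-01 to 2016-06-05: 157 days at 1.5% → £1,207,000 × 1.5% × 157/366 = £7,766.3525
2016-06-06 to 2016-09-28: 115 days at 4.7% → £1,207,000 × 4.7% × 115/366 = £17,824.6858
2016-09-29 to 2016-12-25: 88 days at 2.5% → £1,207,000 × 2.5% × 88/366 = £7,255.1913
2016-12-26 to 2016-12-31: 6 days at 3.65% → £1,207,000 × 3.65% × 6/366 = £722.2213
Total = £33,568.4508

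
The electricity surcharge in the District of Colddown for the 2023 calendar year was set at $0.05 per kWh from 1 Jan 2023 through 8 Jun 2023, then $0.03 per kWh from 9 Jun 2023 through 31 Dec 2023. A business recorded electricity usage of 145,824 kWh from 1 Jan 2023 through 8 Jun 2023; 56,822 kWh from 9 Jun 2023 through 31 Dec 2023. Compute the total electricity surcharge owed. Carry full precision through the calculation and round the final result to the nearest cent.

1 Jan – 8 Jun 2023: 145,824 kWh at $0.05/kWh → $7,291.20
9 Jun – 31 Dec 2023: 56,822 kWh at $0.03/kWh → $1,704.66

$8,995.86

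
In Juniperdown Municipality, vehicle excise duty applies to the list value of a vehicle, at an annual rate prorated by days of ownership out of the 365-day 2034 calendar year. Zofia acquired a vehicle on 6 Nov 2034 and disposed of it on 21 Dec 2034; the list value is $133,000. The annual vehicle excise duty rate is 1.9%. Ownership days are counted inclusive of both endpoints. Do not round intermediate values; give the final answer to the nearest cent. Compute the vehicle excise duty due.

Days held (6 Nov – 21 Dec 2034): 46 out of 365
Tax = $133,000 × 1.9% × 46/365 = $318.4712

$318.47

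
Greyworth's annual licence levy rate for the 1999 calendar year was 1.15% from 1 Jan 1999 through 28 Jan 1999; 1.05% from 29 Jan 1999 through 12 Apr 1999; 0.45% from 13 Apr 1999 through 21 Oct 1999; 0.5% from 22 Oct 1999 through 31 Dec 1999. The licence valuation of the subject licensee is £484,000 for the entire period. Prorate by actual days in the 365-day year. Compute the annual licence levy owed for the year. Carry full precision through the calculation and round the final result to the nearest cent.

1 Jan – 28 Jan 1999: 28 days at 1.15% → £484,000 × 1.15% × 28/365 = £426.9808
29 Jan – 12 Apr 1999: 74 days at 1.05% → £484,000 × 1.05% × 74/365 = £1,030.3233
13 Apr – 21 Oct 1999: 192 days at 0.45% → £484,000 × 0.45% × 192/365 = £1,145.6877
22 Oct – 31 Dec 1999: 71 days at 0.5% → £484,000 × 0.5% × 71/365 = £470.7397
Total = £3,073.7315

£3,073.73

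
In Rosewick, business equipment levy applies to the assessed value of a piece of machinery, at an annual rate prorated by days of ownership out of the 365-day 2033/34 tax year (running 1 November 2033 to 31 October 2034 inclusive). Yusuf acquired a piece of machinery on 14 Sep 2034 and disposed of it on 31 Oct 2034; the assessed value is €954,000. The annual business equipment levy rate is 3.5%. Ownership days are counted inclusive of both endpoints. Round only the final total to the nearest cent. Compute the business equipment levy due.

€4,391.01

Days held (14 Sep – 31 Oct 2034): 48 out of 365
Tax = €954,000 × 3.5% × 48/365 = €4,391.0137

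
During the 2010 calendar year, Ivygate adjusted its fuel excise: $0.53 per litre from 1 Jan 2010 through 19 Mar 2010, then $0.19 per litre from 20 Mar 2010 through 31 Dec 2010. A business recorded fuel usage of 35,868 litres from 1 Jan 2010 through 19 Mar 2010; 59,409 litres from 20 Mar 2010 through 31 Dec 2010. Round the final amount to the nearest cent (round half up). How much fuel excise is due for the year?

1 Jan – 19 Mar 2010: 35,868 litres at $0.53/litre → $19,010.04
20 Mar – 31 Dec 2010: 59,409 litres at $0.19/litre → $11,287.71

$30,297.75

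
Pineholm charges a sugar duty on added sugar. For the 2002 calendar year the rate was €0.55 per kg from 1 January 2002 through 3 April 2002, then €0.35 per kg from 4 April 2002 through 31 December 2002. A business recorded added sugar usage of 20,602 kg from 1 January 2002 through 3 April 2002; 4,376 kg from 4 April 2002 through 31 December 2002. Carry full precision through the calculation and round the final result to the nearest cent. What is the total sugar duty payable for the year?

€12862.70

1 January – 3 April 2002: 20,602 kg at €0.55/kg → €11331.10
4 April – 31 December 2002: 4,376 kg at €0.35/kg → €1531.60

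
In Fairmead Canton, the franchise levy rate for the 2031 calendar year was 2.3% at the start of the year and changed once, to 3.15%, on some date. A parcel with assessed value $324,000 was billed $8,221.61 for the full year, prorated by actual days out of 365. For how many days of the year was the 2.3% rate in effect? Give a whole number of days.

263 days

Let d = days at the first rate; then 365 − d days at the second rate.
$324,000 × [2.3%·d + 3.15%·(365−d)] / 365 = $8,221.61
Solving gives d = 263, so the new rate took effect on September 21, 2031.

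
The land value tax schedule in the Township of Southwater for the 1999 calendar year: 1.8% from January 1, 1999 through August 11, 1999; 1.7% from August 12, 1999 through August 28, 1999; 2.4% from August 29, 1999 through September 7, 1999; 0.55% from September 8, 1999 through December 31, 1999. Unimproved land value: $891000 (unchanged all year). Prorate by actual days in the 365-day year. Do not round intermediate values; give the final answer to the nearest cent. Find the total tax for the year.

$12633.89

January 1 – August 11, 1999: 223 days at 1.8% → $891000 × 1.8% × 223/365 = $9798.5589
August 12 – August 28, 1999: 17 days at 1.7% → $891000 × 1.7% × 17/365 = $705.4767
August 29 – September 7, 1999: 10 days at 2.4% → $891000 × 2.4% × 10/365 = $585.8630
September 8 – December 31, 1999: 115 days at 0.55% → $891000 × 0.55% × 115/365 = $1543.9932
Total = $12633.8918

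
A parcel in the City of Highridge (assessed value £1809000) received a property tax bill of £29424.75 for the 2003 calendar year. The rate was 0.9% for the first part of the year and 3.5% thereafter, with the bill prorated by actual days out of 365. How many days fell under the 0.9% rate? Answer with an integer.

Let d = days at the first rate; then 365 − d days at the second rate.
£1809000 × [0.9%·d + 3.5%·(365−d)] / 365 = £29424.75
Solving gives d = 263, so the new rate took effect on 21 Sep 2003.

263 days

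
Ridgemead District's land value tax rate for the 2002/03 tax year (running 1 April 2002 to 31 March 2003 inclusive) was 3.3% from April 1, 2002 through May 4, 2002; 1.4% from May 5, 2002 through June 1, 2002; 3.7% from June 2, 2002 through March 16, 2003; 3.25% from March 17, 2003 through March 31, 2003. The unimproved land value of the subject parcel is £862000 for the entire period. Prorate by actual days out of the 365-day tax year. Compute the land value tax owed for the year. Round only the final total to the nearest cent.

April 1 – May 4, 2002: 34 days at 3.3% → £862000 × 3.3% × 34/365 = £2649.7644
May 5 – June 1, 2002: 28 days at 1.4% → £862000 × 1.4% × 28/365 = £925.7644
June 2, 2002 – March 16, 2003: 288 days at 3.7% → £862000 × 3.7% × 288/365 = £25165.6767
March 17 – March 31, 2003: 15 days at 3.25% → £862000 × 3.25% × 15/365 = £1151.3014
Total = £29892.5068

£29892.51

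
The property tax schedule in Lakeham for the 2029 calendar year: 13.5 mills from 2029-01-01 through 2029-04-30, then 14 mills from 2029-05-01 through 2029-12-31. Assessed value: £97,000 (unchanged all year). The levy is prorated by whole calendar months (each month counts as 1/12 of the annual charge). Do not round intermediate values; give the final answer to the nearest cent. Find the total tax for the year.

£1,341.83

2029-01-01 to 2029-04-30: 4 months at 13.5 mills → £97,000 × 1.35% × 4/12 = £436.5000
2029-05-01 to 2029-12-31: 8 months at 14 mills → £97,000 × 1.4% × 8/12 = £905.3333
Total = £1,341.8333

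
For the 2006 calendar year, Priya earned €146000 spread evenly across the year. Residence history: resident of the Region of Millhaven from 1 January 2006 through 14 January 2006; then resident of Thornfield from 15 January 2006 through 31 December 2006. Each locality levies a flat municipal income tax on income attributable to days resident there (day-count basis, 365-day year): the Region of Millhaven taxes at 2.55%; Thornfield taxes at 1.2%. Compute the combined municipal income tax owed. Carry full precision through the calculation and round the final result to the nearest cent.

The Region of Millhaven, 1 January – 14 January 2006: 14 days → €146000 × 2.55% × 14/365 = €142.8000
Thornfield, 15 January – 31 December 2006: 351 days → €146000 × 1.2% × 351/365 = €1684.8000
Total = €1827.6000

€1827.60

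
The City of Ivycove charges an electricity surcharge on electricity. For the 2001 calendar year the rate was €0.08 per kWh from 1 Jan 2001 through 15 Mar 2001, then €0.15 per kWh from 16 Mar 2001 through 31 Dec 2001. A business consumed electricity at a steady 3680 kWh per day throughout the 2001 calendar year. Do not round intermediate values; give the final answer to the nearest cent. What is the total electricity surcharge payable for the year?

€182,417.60

1 Jan – 15 Mar 2001: 74 days × 3680 kWh/day = 272,320 kWh at €0.08/kWh → €21,785.60
16 Mar – 31 Dec 2001: 291 days × 3680 kWh/day = 1,070,880 kWh at €0.15/kWh → €160,632.00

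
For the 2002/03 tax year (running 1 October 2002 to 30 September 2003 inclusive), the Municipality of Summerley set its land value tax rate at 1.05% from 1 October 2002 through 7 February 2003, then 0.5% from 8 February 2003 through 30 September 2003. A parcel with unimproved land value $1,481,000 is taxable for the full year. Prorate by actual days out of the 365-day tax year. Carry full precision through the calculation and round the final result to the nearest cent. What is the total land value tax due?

1 October 2002 – 7 February 2003: 130 days at 1.05% → $1,481,000 × 1.05% × 130/365 = $5,538.5342
8 February – 30 September 2003: 235 days at 0.5% → $1,481,000 × 0.5% × 235/365 = $4,767.6027
Total = $10,306.1370

$10,306.14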